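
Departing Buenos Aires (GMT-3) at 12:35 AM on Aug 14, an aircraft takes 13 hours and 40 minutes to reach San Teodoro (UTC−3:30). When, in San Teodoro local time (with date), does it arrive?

1:45 PM on August 14

San Teodoro is 0:30 behind Buenos Aires.
After 13 hours 40 minutes it is 2:15 PM in Buenos Aires.
Shift by the zone difference: 2:15 PM − 0:30 = 1:45 PM on Aug 14 in San Teodoro.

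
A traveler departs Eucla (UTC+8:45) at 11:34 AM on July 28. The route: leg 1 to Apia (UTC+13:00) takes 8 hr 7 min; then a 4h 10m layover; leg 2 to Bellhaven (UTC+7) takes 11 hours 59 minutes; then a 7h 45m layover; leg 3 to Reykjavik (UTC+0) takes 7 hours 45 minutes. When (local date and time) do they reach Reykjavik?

Convert departure to UTC: 11:34 AM − 8:45 = 2:49 AM UTC on Jul 28.
Add 8 hours and 7 minutes leg 1 → 10:56 AM UTC.
Add 4 hours 10 minutes layover in Apia → 3:06 PM UTC.
Add 11 hours and 59 minutes leg 2 → 3:05 AM UTC (Jul 29).
Add 7 hours 45 minutes layover in Bellhaven → 10:50 AM UTC.
Add 7 hours and 45 minutes leg 3 → 6:35 PM UTC.
Reykjavik is UTC+0, so local arrival is the same: 6:35 PM on Jul 29.

6:35 PM on July 29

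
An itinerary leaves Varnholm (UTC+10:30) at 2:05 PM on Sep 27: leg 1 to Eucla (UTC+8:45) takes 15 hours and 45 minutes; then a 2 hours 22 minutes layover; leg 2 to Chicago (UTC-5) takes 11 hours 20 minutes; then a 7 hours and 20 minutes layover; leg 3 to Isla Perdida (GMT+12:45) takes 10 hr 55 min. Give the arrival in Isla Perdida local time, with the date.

4:02 PM on Sep 29

Convert departure to UTC: 2:05 PM − 10:30 = 3:35 AM UTC on Sep 27.
Add 15 hours and 45 minutes leg 1 → 7:20 PM UTC.
Add 2 hours and 22 minutes layover in Eucla → 9:42 PM UTC.
Add 11 hours and 20 minutes leg 2 → 9:02 AM UTC (Sep 28).
Add 7 hours 20 minutes layover in Chicago → 4:22 PM UTC.
Add 10 hours 55 minutes leg 3 → 3:17 AM UTC (Sep 29).
Isla Perdida is UTC+12:45, so local arrival = 3:17 AM + 12:45 = 4:02 PM on Sep 29.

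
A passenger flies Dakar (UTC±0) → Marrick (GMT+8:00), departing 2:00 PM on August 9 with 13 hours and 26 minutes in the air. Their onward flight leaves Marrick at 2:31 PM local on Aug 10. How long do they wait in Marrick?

Dakar is at UTC+0, so departure is already 2:00 PM UTC on Aug 9.
Add 13 hours 26 minutes flight time → 3:26 AM UTC (Aug 10).
Marrick is UTC+8:00, so local arrival = 3:26 AM + 8:00 = 11:26 AM on Aug 10.
Layover = 2:31 PM − 11:26 AM = 3 hours 5 minutes.

3 hours 5 minutes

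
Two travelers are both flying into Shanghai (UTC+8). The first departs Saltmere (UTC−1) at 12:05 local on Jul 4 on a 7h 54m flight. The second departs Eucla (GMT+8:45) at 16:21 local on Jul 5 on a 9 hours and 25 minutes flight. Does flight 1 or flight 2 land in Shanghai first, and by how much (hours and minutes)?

the first, by 20 hours 2 minutes

Flight 1 in UTC: 12:05 + 1:00 = 13:05 on Jul 4.
+7 hours and 54 minutes → arrive 20:59 UTC on Jul 4.
Flight 2 in UTC: 16:21 − 8:45 = 07:36 on Jul 5.
+9 hours 25 minutes → arrive 17:01 UTC on Jul 5.
Flight 1 lands earlier by 20 hours 2 minutes.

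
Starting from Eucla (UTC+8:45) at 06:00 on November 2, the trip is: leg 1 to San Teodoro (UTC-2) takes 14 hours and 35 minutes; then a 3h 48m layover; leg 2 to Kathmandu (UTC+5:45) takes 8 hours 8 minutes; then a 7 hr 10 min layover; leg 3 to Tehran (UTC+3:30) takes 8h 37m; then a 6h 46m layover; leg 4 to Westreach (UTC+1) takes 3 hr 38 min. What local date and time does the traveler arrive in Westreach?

02:57 on November 4

Convert departure to UTC: 06:00 − 8:45 = 21:15 UTC on Nov 1.
Add 14 hours 35 minutes leg 1 → 11:50 UTC (Nov 2).
Add 3 hours 48 minutes layover in San Teodoro → 15:38 UTC.
Add 8 hours 8 minutes leg 2 → 23:46 UTC.
Add 7 hours and 10 minutes layover in Kathmandu → 06:56 UTC (Nov 3).
Add 8 hours and 37 minutes leg 3 → 15:33 UTC.
Add 6 hours and 46 minutes layover in Tehran → 22:19 UTC.
Add 3 hours and 38 minutes leg 4 → 01:57 UTC (Nov 4).
Westreach is UTC+1:00, so local arrival = 01:57 + 1:00 = 02:57 on Nov 4.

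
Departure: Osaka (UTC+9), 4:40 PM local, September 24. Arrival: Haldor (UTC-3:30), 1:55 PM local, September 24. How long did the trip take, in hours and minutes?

Departure in UTC: 4:40 PM − 9:00 = 7:40 AM on Sep 24.
Arrival in UTC: 1:55 PM + 3:30 = 5:25 PM on Sep 24.
Elapsed = 5:25 PM − 7:40 AM = 9 hours 45 minutes.

9 hours 45 minutes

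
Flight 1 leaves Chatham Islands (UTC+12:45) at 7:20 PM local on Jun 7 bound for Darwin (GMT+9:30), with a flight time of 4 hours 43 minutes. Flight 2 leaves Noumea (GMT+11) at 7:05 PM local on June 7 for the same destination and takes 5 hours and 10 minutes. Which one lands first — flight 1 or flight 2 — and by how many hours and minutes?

Flight 1 in UTC: 7:20 PM − 12:45 = 6:35 AM on Jun 7.
+4 hours 43 minutes → arrive 11:18 AM UTC on Jun 7.
Flight 2 in UTC: 7:05 PM − 11:00 = 8:05 AM on Jun 7.
+5 hours and 10 minutes → arrive 1:15 PM UTC on Jun 7.
Flight 1 lands earlier by 1 hour 57 minutes.

the first, by 1 hour 57 minutes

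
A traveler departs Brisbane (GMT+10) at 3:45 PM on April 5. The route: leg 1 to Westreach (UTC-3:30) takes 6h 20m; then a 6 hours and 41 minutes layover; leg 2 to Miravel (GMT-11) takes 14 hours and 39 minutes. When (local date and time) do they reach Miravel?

Convert departure to UTC: 3:45 PM − 10:00 = 5:45 AM UTC on Apr 5.
Add 6 hours 20 minutes leg 1 → 12:05 PM UTC.
Add 6 hours 41 minutes layover in Westreach → 6:46 PM UTC.
Add 14 hours 39 minutes leg 2 → 9:25 AM UTC (Apr 6).
Miravel is UTC−11:00, so local arrival = 9:25 AM − 11:00 = 10:25 PM on Apr 5.

10:25 PM on April 5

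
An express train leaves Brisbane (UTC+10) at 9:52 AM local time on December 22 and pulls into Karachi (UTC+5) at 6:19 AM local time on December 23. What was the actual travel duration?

Departure in UTC: 9:52 AM − 10:00 = 11:52 PM on Dec 21.
Arrival in UTC: 6:19 AM − 5:00 = 1:19 AM on Dec 23.
Elapsed = 1:19 AM − 11:52 PM (+2 days) = 25 hours 27 minutes.

25 hours 27 minutes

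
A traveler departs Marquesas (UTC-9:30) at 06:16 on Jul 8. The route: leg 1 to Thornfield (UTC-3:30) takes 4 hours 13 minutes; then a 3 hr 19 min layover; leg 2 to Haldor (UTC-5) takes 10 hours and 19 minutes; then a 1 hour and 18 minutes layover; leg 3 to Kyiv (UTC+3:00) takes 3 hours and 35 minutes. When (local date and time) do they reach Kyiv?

17:30 on July 9

Convert departure to UTC: 06:16 + 9:30 = 15:46 UTC on Jul 8.
Add 4 hours 13 minutes leg 1 → 19:59 UTC.
Add 3 hours 19 minutes layover in Thornfield → 23:18 UTC.
Add 10 hours and 19 minutes leg 2 → 09:37 UTC (Jul 9).
Add 1 hour and 18 minutes layover in Haldor → 10:55 UTC.
Add 3 hours and 35 minutes leg 3 → 14:30 UTC.
Kyiv is UTC+3:00, so local arrival = 14:30 + 3:00 = 17:30 on Jul 9.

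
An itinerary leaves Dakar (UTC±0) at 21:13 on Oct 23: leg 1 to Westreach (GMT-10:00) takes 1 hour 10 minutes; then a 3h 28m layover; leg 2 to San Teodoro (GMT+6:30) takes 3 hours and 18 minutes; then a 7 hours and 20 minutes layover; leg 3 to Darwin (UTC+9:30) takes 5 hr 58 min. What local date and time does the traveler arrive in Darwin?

03:57 on October 25

Dakar is at UTC+0, so departure is already 21:13 UTC on Oct 23.
Add 1 hour and 10 minutes leg 1 → 22:23 UTC.
Add 3 hours and 28 minutes layover in Westreach → 01:51 UTC (Oct 24).
Add 3 hours 18 minutes leg 2 → 05:09 UTC.
Add 7 hours and 20 minutes layover in San Teodoro → 12:29 UTC.
Add 5 hours and 58 minutes leg 3 → 18:27 UTC.
Darwin is UTC+9:30, so local arrival = 18:27 + 9:30 = 03:57 on Oct 25.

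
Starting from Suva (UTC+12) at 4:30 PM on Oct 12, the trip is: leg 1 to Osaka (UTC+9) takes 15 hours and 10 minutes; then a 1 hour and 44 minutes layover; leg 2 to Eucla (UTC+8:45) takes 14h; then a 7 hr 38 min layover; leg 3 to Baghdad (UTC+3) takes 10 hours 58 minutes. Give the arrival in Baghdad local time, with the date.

9:00 AM on October 14

Convert departure to UTC: 4:30 PM − 12:00 = 4:30 AM UTC on Oct 12.
Add 15 hours 10 minutes leg 1 → 7:40 PM UTC.
Add 1 hour 44 minutes layover in Osaka → 9:24 PM UTC.
Add 14 hours leg 2 → 11:24 AM UTC (Oct 13).
Add 7 hours and 38 minutes layover in Eucla → 7:02 PM UTC.
Add 10 hours and 58 minutes leg 3 → 6:00 AM UTC (Oct 14).
Baghdad is UTC+3:00, so local arrival = 6:00 AM + 3:00 = 9:00 AM on Oct 14.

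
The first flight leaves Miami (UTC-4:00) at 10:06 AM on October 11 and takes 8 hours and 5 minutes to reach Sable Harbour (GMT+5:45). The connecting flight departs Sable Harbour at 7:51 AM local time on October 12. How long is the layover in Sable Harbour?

3 hours 55 minutes

Convert departure to UTC: 10:06 AM + 4:00 = 2:06 PM UTC on Oct 11.
Add 8 hours 5 minutes flight time → 10:11 PM UTC.
Sable Harbour is UTC+5:45, so local arrival = 10:11 PM + 5:45 = 3:56 AM on Oct 12.
Layover = 7:51 AM − 3:56 AM = 3 hours 55 minutes.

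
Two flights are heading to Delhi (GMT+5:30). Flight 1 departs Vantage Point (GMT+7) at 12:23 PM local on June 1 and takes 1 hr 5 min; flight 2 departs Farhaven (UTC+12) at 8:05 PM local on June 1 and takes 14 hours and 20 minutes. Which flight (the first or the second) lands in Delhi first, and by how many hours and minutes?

Flight 1 in UTC: 12:23 PM − 7:00 = 5:23 AM on Jun 1.
+1 hour 5 minutes → arrive 6:28 AM UTC on Jun 1.
Flight 2 in UTC: 8:05 PM − 12:00 = 8:05 AM on Jun 1.
+14 hours and 20 minutes → arrive 10:25 PM UTC on Jun 1.
Flight 1 lands earlier by 15 hours 57 minutes.

the first, by 15 hours 57 minutes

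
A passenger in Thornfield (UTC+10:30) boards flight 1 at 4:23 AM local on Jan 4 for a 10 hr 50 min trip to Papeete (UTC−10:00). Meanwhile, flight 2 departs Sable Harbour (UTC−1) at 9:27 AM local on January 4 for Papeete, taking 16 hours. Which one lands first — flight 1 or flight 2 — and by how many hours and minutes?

the first, by 21 hours 44 minutes

Flight 1 in UTC: 4:23 AM − 10:30 = 5:53 PM on Jan 3.
+10 hours and 50 minutes → arrive 4:43 AM UTC on Jan 4.
Flight 2 in UTC: 9:27 AM + 1:00 = 10:27 AM on Jan 4.
+16 hours → arrive 2:27 AM UTC on Jan 5.
Flight 1 lands earlier by 21 hours 44 minutes.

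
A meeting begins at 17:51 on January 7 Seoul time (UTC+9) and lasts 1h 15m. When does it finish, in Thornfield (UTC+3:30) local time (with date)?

Convert start to UTC: 17:51 − 9:00 = 08:51 UTC on Jan 7.
Add 1 hour 15 minutes duration → 10:06 UTC.
Thornfield is UTC+3:30, so local end time = 10:06 + 3:30 = 13:36 on Jan 7.

13:36 on January 7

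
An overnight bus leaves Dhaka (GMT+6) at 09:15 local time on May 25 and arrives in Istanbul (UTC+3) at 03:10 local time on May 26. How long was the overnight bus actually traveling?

20 hours 55 minutes

Departure in UTC: 09:15 − 6:00 = 03:15 on May 25.
Arrival in UTC: 03:10 − 3:00 = 00:10 on May 26.
Elapsed = 00:10 − 03:15 (+1 day) = 20 hours 55 minutes.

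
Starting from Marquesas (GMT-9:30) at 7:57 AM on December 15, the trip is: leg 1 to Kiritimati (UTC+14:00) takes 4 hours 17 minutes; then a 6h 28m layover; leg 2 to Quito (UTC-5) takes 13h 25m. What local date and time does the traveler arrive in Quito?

Convert departure to UTC: 7:57 AM + 9:30 = 5:27 PM UTC on Dec 15.
Add 4 hours 17 minutes leg 1 → 9:44 PM UTC.
Add 6 hours and 28 minutes layover in Kiritimati → 4:12 AM UTC (Dec 16).
Add 13 hours 25 minutes leg 2 → 5:37 PM UTC.
Quito is UTC−5:00, so local arrival = 5:37 PM − 5:00 = 12:37 PM on Dec 16.

12:37 PM on December 16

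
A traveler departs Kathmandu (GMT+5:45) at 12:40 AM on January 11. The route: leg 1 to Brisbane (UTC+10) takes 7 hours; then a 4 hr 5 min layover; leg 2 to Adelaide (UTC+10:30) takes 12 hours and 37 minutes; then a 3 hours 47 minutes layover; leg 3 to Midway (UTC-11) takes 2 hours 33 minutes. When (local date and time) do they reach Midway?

Convert departure to UTC: 12:40 AM − 5:45 = 6:55 PM UTC on Jan 10.
Add 7 hours leg 1 → 1:55 AM UTC (Jan 11).
Add 4 hours 5 minutes layover in Brisbane → 6:00 AM UTC.
Add 12 hours 37 minutes leg 2 → 6:37 PM UTC.
Add 3 hours 47 minutes layover in Adelaide → 10:24 PM UTC.
Add 2 hours and 33 minutes leg 3 → 12:57 AM UTC (Jan 12).
Midway is UTC−11:00, so local arrival = 12:57 AM − 11:00 = 1:57 PM on Jan 11.

1:57 PM on January 11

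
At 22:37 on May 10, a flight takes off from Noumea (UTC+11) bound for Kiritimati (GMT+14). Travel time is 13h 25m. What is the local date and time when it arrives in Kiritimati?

Kiritimati is 3:00 ahead of Noumea.
After 13 hours and 25 minutes it is 12:02 (May 11) in Noumea.
Shift by the zone difference: 12:02 + 3:00 = 15:02 on May 11 in Kiritimati.

15:02 on May 11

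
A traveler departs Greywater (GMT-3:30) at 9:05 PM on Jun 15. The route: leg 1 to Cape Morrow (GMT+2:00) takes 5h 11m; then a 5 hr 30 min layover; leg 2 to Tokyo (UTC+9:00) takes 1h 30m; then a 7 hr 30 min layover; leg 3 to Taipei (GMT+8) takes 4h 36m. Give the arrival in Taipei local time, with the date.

8:52 AM on Jun 17

Convert departure to UTC: 9:05 PM + 3:30 = 12:35 AM UTC on Jun 16.
Add 5 hours and 11 minutes leg 1 → 5:46 AM UTC.
Add 5 hours and 30 minutes layover in Cape Morrow → 11:16 AM UTC.
Add 1 hour 30 minutes leg 2 → 12:46 PM UTC.
Add 7 hours and 30 minutes layover in Tokyo → 8:16 PM UTC.
Add 4 hours and 36 minutes leg 3 → 12:52 AM UTC (Jun 17).
Taipei is UTC+8:00, so local arrival = 12:52 AM + 8:00 = 8:52 AM on Jun 17.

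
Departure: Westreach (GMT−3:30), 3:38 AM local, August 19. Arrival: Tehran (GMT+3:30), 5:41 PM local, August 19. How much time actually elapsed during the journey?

Tehran is 7:00 ahead of Westreach.
Clock-face elapsed time (ignoring zones) is 14 hours 3 minutes.
Actual elapsed = 14 hours 3 minutes − 7:00 = 7 hours 3 minutes.

7 hours 3 minutes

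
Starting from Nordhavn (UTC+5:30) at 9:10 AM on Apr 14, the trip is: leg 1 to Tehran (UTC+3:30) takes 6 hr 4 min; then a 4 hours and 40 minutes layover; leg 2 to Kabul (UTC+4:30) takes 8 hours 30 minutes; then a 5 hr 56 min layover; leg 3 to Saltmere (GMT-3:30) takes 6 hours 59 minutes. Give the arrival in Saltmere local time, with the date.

8:19 AM on Apr 15

Convert departure to UTC: 9:10 AM − 5:30 = 3:40 AM UTC on Apr 14.
Add 6 hours 4 minutes leg 1 → 9:44 AM UTC.
Add 4 hours and 40 minutes layover in Tehran → 2:24 PM UTC.
Add 8 hours 30 minutes leg 2 → 10:54 PM UTC.
Add 5 hours and 56 minutes layover in Kabul → 4:50 AM UTC (Apr 15).
Add 6 hours 59 minutes leg 3 → 11:49 AM UTC.
Saltmere is UTC−3:30, so local arrival = 11:49 AM − 3:30 = 8:19 AM on Apr 15.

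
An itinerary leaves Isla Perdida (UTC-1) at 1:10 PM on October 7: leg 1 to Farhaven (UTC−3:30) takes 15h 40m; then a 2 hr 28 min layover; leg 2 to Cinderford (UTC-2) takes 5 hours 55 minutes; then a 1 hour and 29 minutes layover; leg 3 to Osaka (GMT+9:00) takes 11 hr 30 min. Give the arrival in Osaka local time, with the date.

12:12 PM on Oct 9

Convert departure to UTC: 1:10 PM + 1:00 = 2:10 PM UTC on Oct 7.
Add 15 hours 40 minutes leg 1 → 5:50 AM UTC (Oct 8).
Add 2 hours 28 minutes layover in Farhaven → 8:18 AM UTC.
Add 5 hours 55 minutes leg 2 → 2:13 PM UTC.
Add 1 hour 29 minutes layover in Cinderford → 3:42 PM UTC.
Add 11 hours and 30 minutes leg 3 → 3:12 AM UTC (Oct 9).
Osaka is UTC+9:00, so local arrival = 3:12 AM + 9:00 = 12:12 PM on Oct 9.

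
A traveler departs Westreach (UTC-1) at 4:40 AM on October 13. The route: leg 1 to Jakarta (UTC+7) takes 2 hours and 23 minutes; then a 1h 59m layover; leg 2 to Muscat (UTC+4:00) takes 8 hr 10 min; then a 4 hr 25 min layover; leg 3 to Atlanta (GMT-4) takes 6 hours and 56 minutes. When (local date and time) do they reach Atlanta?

1:33 AM on Oct 14

Convert departure to UTC: 4:40 AM + 1:00 = 5:40 AM UTC on Oct 13.
Add 2 hours 23 minutes leg 1 → 8:03 AM UTC.
Add 1 hour and 59 minutes layover in Jakarta → 10:02 AM UTC.
Add 8 hours 10 minutes leg 2 → 6:12 PM UTC.
Add 4 hours 25 minutes layover in Muscat → 10:37 PM UTC.
Add 6 hours and 56 minutes leg 3 → 5:33 AM UTC (Oct 14).
Atlanta is UTC−4:00, so local arrival = 5:33 AM − 4:00 = 1:33 AM on Oct 14.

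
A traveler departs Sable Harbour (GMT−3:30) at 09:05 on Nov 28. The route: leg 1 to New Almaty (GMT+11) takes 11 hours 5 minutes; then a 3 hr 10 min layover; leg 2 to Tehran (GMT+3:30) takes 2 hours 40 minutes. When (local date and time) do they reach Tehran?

Convert departure to UTC: 09:05 + 3:30 = 12:35 UTC on Nov 28.
Add 11 hours and 5 minutes leg 1 → 23:40 UTC.
Add 3 hours and 10 minutes layover in New Almaty → 02:50 UTC (Nov 29).
Add 2 hours 40 minutes leg 2 → 05:30 UTC.
Tehran is UTC+3:30, so local arrival = 05:30 + 3:30 = 09:00 on Nov 29.

09:00 on November 29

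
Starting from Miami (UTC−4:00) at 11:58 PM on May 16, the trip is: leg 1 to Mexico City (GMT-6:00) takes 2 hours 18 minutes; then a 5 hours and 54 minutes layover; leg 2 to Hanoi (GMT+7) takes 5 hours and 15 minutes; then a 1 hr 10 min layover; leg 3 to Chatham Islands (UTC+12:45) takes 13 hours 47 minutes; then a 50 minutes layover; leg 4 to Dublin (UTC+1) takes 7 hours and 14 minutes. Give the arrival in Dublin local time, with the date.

5:26 PM on May 18

Convert departure to UTC: 11:58 PM + 4:00 = 3:58 AM UTC on May 17.
Add 2 hours 18 minutes leg 1 → 6:16 AM UTC.
Add 5 hours 54 minutes layover in Mexico City → 12:10 PM UTC.
Add 5 hours 15 minutes leg 2 → 5:25 PM UTC.
Add 1 hour 10 minutes layover in Hanoi → 6:35 PM UTC.
Add 13 hours 47 minutes leg 3 → 8:22 AM UTC (May 18).
Add 50 minutes layover in Chatham Islands → 9:12 AM UTC.
Add 7 hours 14 minutes leg 4 → 4:26 PM UTC.
Dublin is UTC+1:00, so local arrival = 4:26 PM + 1:00 = 5:26 PM on May 18.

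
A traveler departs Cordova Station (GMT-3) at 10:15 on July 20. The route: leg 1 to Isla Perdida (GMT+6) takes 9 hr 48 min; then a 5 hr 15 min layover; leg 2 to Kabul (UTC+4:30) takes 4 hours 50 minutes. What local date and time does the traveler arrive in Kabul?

13:38 on July 21

Convert departure to UTC: 10:15 + 3:00 = 13:15 UTC on Jul 20.
Add 9 hours and 48 minutes leg 1 → 23:03 UTC.
Add 5 hours and 15 minutes layover in Isla Perdida → 04:18 UTC (Jul 21).
Add 4 hours 50 minutes leg 2 → 09:08 UTC.
Kabul is UTC+4:30, so local arrival = 09:08 + 4:30 = 13:38 on Jul 21.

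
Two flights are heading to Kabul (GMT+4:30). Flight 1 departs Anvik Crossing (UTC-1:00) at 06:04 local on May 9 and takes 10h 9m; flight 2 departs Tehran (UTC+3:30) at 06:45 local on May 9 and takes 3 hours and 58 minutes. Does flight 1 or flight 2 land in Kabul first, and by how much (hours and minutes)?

Flight 1 in UTC: 06:04 + 1:00 = 07:04 on May 9.
+10 hours 9 minutes → arrive 17:13 UTC on May 9.
Flight 2 in UTC: 06:45 − 3:30 = 03:15 on May 9.
+3 hours and 58 minutes → arrive 07:13 UTC on May 9.
Flight 2 lands earlier by 10 hours.

the second, by 10 hours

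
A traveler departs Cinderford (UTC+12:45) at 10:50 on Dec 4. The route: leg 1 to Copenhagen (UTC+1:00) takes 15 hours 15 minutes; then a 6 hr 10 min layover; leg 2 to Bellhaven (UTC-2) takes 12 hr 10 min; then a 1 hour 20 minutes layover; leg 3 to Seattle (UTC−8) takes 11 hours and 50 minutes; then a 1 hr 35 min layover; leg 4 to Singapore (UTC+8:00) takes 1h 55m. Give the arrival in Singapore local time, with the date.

08:20 on December 6

Convert departure to UTC: 10:50 − 12:45 = 22:05 UTC on Dec 3.
Add 15 hours 15 minutes leg 1 → 13:20 UTC (Dec 4).
Add 6 hours and 10 minutes layover in Copenhagen → 19:30 UTC.
Add 12 hours 10 minutes leg 2 → 07:40 UTC (Dec 5).
Add 1 hour 20 minutes layover in Bellhaven → 09:00 UTC.
Add 11 hours 50 minutes leg 3 → 20:50 UTC.
Add 1 hour 35 minutes layover in Seattle → 22:25 UTC.
Add 1 hour and 55 minutes leg 4 → 00:20 UTC (Dec 6).
Singapore is UTC+8:00, so local arrival = 00:20 + 8:00 = 08:20 on Dec 6.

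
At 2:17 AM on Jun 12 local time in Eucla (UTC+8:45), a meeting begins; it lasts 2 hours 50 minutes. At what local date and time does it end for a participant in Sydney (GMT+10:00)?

Convert start to UTC: 2:17 AM − 8:45 = 5:32 PM UTC on Jun 11.
Add 2 hours and 50 minutes duration → 8:22 PM UTC.
Sydney is UTC+10:00, so local end time = 8:22 PM + 10:00 = 6:22 AM on Jun 12.

6:22 AM on Jun 12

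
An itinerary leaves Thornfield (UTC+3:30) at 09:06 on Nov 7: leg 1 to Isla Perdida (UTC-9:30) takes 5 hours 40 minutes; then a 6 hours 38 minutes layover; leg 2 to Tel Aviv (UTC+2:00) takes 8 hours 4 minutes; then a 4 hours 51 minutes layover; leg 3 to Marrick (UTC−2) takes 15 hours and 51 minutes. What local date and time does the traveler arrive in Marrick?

20:40 on November 8

Convert departure to UTC: 09:06 − 3:30 = 05:36 UTC on Nov 7.
Add 5 hours and 40 minutes leg 1 → 11:16 UTC.
Add 6 hours and 38 minutes layover in Isla Perdida → 17:54 UTC.
Add 8 hours 4 minutes leg 2 → 01:58 UTC (Nov 8).
Add 4 hours 51 minutes layover in Tel Aviv → 06:49 UTC.
Add 15 hours and 51 minutes leg 3 → 22:40 UTC.
Marrick is UTC−2:00, so local arrival = 22:40 − 2:00 = 20:40 on Nov 8.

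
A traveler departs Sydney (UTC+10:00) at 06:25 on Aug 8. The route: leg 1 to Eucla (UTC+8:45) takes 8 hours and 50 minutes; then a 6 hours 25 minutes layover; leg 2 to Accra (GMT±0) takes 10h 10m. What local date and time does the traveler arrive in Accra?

21:50 on August 8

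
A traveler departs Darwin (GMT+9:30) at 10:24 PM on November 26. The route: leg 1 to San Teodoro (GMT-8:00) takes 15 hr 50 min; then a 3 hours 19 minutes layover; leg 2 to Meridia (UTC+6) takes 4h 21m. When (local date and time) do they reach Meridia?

6:24 PM on November 27

Convert departure to UTC: 10:24 PM − 9:30 = 12:54 PM UTC on Nov 26.
Add 15 hours 50 minutes leg 1 → 4:44 AM UTC (Nov 27).
Add 3 hours and 19 minutes layover in San Teodoro → 8:03 AM UTC.
Add 4 hours and 21 minutes leg 2 → 12:24 PM UTC.
Meridia is UTC+6:00, so local arrival = 12:24 PM + 6:00 = 6:24 PM on Nov 27.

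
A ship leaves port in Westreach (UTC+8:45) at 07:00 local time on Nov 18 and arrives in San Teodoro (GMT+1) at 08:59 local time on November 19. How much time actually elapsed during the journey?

Departure in UTC: 07:00 − 8:45 = 22:15 on Nov 17.
Arrival in UTC: 08:59 − 1:00 = 07:59 on Nov 19.
Elapsed = 07:59 − 22:15 (+2 days) = 33 hours 44 minutes.

33 hours 44 minutes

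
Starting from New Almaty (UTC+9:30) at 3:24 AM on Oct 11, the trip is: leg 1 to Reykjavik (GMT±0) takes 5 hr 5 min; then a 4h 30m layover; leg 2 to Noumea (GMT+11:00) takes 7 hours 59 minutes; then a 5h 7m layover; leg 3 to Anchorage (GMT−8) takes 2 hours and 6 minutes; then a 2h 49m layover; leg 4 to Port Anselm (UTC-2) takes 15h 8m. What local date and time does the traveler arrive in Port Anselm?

Convert departure to UTC: 3:24 AM − 9:30 = 5:54 PM UTC on Oct 10.
Add 5 hours 5 minutes leg 1 → 10:59 PM UTC.
Add 4 hours and 30 minutes layover in Reykjavik → 3:29 AM UTC (Oct 11).
Add 7 hours and 59 minutes leg 2 → 11:28 AM UTC.
Add 5 hours and 7 minutes layover in Noumea → 4:35 PM UTC.
Add 2 hours and 6 minutes leg 3 → 6:41 PM UTC.
Add 2 hours 49 minutes layover in Anchorage → 9:30 PM UTC.
Add 15 hours and 8 minutes leg 4 → 12:38 PM UTC (Oct 12).
Port Anselm is UTC−2:00, so local arrival = 12:38 PM − 2:00 = 10:38 AM on Oct 12.

10:38 AM on October 12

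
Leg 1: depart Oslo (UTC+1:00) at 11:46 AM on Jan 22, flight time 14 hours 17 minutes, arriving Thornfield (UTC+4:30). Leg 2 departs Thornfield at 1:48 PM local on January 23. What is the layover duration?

Convert departure to UTC: 11:46 AM − 1:00 = 10:46 AM UTC on Jan 22.
Add 14 hours 17 minutes flight time → 1:03 AM UTC (Jan 23).
Thornfield is UTC+4:30, so local arrival = 1:03 AM + 4:30 = 5:33 AM on Jan 23.
Layover = 1:48 PM − 5:33 AM = 8 hours 15 minutes.

8 hours 15 minutes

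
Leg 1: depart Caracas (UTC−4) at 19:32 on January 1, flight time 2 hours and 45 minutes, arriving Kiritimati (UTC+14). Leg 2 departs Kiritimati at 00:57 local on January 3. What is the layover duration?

Convert departure to UTC: 19:32 + 4:00 = 23:32 UTC on Jan 1.
Add 2 hours and 45 minutes flight time → 02:17 UTC (Jan 2).
Kiritimati is UTC+14:00, so local arrival = 02:17 + 14:00 = 16:17 on Jan 2.
Layover = 00:57 − 16:17 (+1 day) = 8 hours 40 minutes.

8 hours 40 minutes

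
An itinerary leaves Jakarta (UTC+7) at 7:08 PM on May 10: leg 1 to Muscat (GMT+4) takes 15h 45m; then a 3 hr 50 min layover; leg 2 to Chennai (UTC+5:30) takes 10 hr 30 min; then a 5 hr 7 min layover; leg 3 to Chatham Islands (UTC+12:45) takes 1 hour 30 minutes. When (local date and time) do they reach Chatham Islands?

1:35 PM on May 12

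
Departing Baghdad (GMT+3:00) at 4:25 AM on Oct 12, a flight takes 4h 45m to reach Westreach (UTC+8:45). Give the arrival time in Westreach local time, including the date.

Convert departure to UTC: 4:25 AM − 3:00 = 1:25 AM UTC on Oct 12.
Add 4 hours and 45 minutes travel time → 6:10 AM UTC.
Westreach is UTC+8:45, so local arrival = 6:10 AM + 8:45 = 2:55 PM on Oct 12.

2:55 PM on October 12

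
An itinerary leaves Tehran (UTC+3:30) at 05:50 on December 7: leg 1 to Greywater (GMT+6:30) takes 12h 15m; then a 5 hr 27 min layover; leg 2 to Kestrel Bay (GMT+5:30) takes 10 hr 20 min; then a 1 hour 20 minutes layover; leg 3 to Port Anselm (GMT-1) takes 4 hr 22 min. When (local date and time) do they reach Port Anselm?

11:04 on December 8

Convert departure to UTC: 05:50 − 3:30 = 02:20 UTC on Dec 7.
Add 12 hours 15 minutes leg 1 → 14:35 UTC.
Add 5 hours and 27 minutes layover in Greywater → 20:02 UTC.
Add 10 hours 20 minutes leg 2 → 06:22 UTC (Dec 8).
Add 1 hour and 20 minutes layover in Kestrel Bay → 07:42 UTC.
Add 4 hours and 22 minutes leg 3 → 12:04 UTC.
Port Anselm is UTC−1:00, so local arrival = 12:04 − 1:00 = 11:04 on Dec 8.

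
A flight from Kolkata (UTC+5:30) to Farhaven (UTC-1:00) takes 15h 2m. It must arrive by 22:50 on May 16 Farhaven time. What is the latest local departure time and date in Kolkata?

14:18 on May 16

Target arrival in UTC: 22:50 + 1:00 = 23:50 on May 16.
Subtract 15 hours 2 minutes → departure 08:48 UTC on May 16.
Kolkata is UTC+5:30: 08:48 + 5:30 = 14:18 on May 16.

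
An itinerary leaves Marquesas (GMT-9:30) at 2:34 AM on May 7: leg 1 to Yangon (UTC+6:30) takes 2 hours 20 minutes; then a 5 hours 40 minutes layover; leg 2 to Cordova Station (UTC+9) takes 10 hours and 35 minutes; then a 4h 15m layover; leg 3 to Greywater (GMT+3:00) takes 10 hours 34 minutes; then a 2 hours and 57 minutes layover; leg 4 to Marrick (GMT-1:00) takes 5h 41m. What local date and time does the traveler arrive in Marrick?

Convert departure to UTC: 2:34 AM + 9:30 = 12:04 PM UTC on May 7.
Add 2 hours and 20 minutes leg 1 → 2:24 PM UTC.
Add 5 hours 40 minutes layover in Yangon → 8:04 PM UTC.
Add 10 hours and 35 minutes leg 2 → 6:39 AM UTC (May 8).
Add 4 hours 15 minutes layover in Cordova Station → 10:54 AM UTC.
Add 10 hours and 34 minutes leg 3 → 9:28 PM UTC.
Add 2 hours and 57 minutes layover in Greywater → 12:25 AM UTC (May 9).
Add 5 hours and 41 minutes leg 4 → 6:06 AM UTC.
Marrick is UTC−1:00, so local arrival = 6:06 AM − 1:00 = 5:06 AM on May 9.

5:06 AM on May 9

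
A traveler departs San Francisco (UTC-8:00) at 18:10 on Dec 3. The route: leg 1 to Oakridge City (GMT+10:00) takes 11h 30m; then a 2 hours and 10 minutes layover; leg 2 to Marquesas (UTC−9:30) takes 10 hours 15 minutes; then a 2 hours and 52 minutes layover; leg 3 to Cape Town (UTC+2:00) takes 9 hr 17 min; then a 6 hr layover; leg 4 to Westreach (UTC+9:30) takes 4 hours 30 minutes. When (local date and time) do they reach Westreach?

Convert departure to UTC: 18:10 + 8:00 = 02:10 UTC on Dec 4.
Add 11 hours and 30 minutes leg 1 → 13:40 UTC.
Add 2 hours and 10 minutes layover in Oakridge City → 15:50 UTC.
Add 10 hours and 15 minutes leg 2 → 02:05 UTC (Dec 5).
Add 2 hours 52 minutes layover in Marquesas → 04:57 UTC.
Add 9 hours 17 minutes leg 3 → 14:14 UTC.
Add 6 hours layover in Cape Town → 20:14 UTC.
Add 4 hours and 30 minutes leg 4 → 00:44 UTC (Dec 6).
Westreach is UTC+9:30, so local arrival = 00:44 + 9:30 = 10:14 on Dec 6.

10:14 on December 6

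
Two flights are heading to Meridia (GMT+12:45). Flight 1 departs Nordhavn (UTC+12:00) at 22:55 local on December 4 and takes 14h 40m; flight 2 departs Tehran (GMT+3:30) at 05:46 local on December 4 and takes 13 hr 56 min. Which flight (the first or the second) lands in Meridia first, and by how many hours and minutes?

Flight 1 in UTC: 22:55 − 12:00 = 10:55 on Dec 4.
+14 hours 40 minutes → arrive 01:35 UTC on Dec 5.
Flight 2 in UTC: 05:46 − 3:30 = 02:16 on Dec 4.
+13 hours 56 minutes → arrive 16:12 UTC on Dec 4.
Flight 2 lands earlier by 9 hours 23 minutes.

the second, by 9 hours 23 minutes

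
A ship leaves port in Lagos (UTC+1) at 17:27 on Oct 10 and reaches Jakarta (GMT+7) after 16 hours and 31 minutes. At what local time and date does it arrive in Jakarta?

15:58 on October 11

Convert departure to UTC: 17:27 − 1:00 = 16:27 UTC on Oct 10.
Add 16 hours and 31 minutes travel time → 08:58 UTC (Oct 11).
Jakarta is UTC+7:00, so local arrival = 08:58 + 7:00 = 15:58 on Oct 11.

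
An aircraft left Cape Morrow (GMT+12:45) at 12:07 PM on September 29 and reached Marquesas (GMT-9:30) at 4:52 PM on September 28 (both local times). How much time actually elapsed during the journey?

3 hours

Departure in UTC: 12:07 PM − 12:45 = 11:22 PM on Sep 28.
Arrival in UTC: 4:52 PM + 9:30 = 2:22 AM on Sep 29.
Elapsed = 2:22 AM − 11:22 PM (+1 day) = 3 hours.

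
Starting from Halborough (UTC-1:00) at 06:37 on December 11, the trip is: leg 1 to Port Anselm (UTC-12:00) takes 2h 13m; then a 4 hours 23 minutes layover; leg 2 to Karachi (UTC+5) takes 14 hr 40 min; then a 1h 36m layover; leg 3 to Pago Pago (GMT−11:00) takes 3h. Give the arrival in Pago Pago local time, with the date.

Convert departure to UTC: 06:37 + 1:00 = 07:37 UTC on Dec 11.
Add 2 hours 13 minutes leg 1 → 09:50 UTC.
Add 4 hours and 23 minutes layover in Port Anselm → 14:13 UTC.
Add 14 hours and 40 minutes leg 2 → 04:53 UTC (Dec 12).
Add 1 hour and 36 minutes layover in Karachi → 06:29 UTC.
Add 3 hours leg 3 → 09:29 UTC.
Pago Pago is UTC−11:00, so local arrival = 09:29 − 11:00 = 22:29 on Dec 11.

22:29 on December 11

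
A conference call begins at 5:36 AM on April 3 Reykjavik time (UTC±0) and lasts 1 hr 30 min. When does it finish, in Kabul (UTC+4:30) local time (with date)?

11:36 AM on April 3

Reykjavik is at UTC+0, so start is already 5:36 AM UTC on Apr 3.
Add 1 hour 30 minutes duration → 7:06 AM UTC.
Kabul is UTC+4:30, so local end time = 7:06 AM + 4:30 = 11:36 AM on Apr 3.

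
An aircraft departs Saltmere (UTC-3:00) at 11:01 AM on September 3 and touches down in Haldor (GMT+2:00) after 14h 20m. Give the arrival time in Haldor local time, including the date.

Haldor is 5:00 ahead of Saltmere.
After 14 hours 20 minutes it is 1:21 AM (Sep 4) in Saltmere.
Shift by the zone difference: 1:21 AM + 5:00 = 6:21 AM on Sep 4 in Haldor.

6:21 AM on Sep 4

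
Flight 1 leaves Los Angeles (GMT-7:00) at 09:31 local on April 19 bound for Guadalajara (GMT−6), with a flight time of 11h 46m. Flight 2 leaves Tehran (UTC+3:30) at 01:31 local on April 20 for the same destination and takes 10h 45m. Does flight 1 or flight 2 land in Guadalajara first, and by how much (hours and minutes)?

Flight 1 in UTC: 09:31 + 7:00 = 16:31 on Apr 19.
+11 hours and 46 minutes → arrive 04:17 UTC on Apr 20.
Flight 2 in UTC: 01:31 − 3:30 = 22:01 on Apr 19.
+10 hours and 45 minutes → arrive 08:46 UTC on Apr 20.
Flight 1 lands earlier by 4 hours 29 minutes.

the first, by 4 hours 29 minutes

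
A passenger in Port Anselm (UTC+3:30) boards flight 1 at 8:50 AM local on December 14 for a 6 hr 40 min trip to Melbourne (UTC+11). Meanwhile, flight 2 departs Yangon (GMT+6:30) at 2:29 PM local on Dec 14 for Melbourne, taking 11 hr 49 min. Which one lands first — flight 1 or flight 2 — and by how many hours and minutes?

Flight 1 in UTC: 8:50 AM − 3:30 = 5:20 AM on Dec 14.
+6 hours and 40 minutes → arrive 12:00 PM UTC on Dec 14.
Flight 2 in UTC: 2:29 PM − 6:30 = 7:59 AM on Dec 14.
+11 hours 49 minutes → arrive 7:48 PM UTC on Dec 14.
Flight 1 lands earlier by 7 hours 48 minutes.

the first, by 7 hours 48 minutes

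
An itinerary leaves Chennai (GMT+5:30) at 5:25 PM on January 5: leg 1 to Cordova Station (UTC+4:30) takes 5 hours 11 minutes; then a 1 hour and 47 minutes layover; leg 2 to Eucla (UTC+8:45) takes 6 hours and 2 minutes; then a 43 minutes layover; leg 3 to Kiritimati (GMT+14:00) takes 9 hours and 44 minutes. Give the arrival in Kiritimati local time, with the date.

1:22 AM on January 7

Convert departure to UTC: 5:25 PM − 5:30 = 11:55 AM UTC on Jan 5.
Add 5 hours 11 minutes leg 1 → 5:06 PM UTC.
Add 1 hour and 47 minutes layover in Cordova Station → 6:53 PM UTC.
Add 6 hours and 2 minutes leg 2 → 12:55 AM UTC (Jan 6).
Add 43 minutes layover in Eucla → 1:38 AM UTC.
Add 9 hours and 44 minutes leg 3 → 11:22 AM UTC.
Kiritimati is UTC+14:00, so local arrival = 11:22 AM + 14:00 = 1:22 AM on Jan 7.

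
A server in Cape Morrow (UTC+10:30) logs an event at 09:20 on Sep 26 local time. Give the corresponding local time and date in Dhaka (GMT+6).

04:50 on Sep 26

Dhaka is 4:30 behind Cape Morrow.
Shift by the zone difference: 09:20 − 4:30 = 04:50 on Sep 26 in Dhaka.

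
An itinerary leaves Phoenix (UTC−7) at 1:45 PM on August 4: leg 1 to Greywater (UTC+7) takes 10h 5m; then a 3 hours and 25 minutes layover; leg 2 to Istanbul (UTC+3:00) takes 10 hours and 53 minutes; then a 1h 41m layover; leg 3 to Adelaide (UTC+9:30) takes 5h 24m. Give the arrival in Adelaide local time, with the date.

1:43 PM on August 6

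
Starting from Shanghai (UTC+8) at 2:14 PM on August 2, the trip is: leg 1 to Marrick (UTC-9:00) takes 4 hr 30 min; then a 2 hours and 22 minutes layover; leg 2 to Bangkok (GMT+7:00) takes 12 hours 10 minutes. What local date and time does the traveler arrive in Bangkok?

8:16 AM on August 3

Convert departure to UTC: 2:14 PM − 8:00 = 6:14 AM UTC on Aug 2.
Add 4 hours and 30 minutes leg 1 → 10:44 AM UTC.
Add 2 hours and 22 minutes layover in Marrick → 1:06 PM UTC.
Add 12 hours 10 minutes leg 2 → 1:16 AM UTC (Aug 3).
Bangkok is UTC+7:00, so local arrival = 1:16 AM + 7:00 = 8:16 AM on Aug 3.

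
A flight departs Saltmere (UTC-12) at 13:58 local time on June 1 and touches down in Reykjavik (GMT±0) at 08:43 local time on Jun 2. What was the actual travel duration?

6 hours 45 minutes

Departure in UTC: 13:58 + 12:00 = 01:58 on Jun 2.
Arrival is already UTC: 08:43 on Jun 2.
Elapsed = 08:43 − 01:58 = 6 hours 45 minutes.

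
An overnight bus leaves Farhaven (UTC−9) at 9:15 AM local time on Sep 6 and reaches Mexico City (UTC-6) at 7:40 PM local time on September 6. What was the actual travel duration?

Departure in UTC: 9:15 AM + 9:00 = 6:15 PM on Sep 6.
Arrival in UTC: 7:40 PM + 6:00 = 1:40 AM on Sep 7.
Elapsed = 1:40 AM − 6:15 PM (+1 day) = 7 hours 25 minutes.

7 hours 25 minutes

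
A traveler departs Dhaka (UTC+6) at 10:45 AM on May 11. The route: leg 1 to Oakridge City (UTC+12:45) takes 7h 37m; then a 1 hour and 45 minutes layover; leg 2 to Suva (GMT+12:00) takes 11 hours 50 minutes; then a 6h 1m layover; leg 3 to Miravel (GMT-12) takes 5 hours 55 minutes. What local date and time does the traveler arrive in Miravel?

1:53 AM on May 12

Convert departure to UTC: 10:45 AM − 6:00 = 4:45 AM UTC on May 11.
Add 7 hours 37 minutes leg 1 → 12:22 PM UTC.
Add 1 hour 45 minutes layover in Oakridge City → 2:07 PM UTC.
Add 11 hours 50 minutes leg 2 → 1:57 AM UTC (May 12).
Add 6 hours and 1 minute layover in Suva → 7:58 AM UTC.
Add 5 hours 55 minutes leg 3 → 1:53 PM UTC.
Miravel is UTC−12:00, so local arrival = 1:53 PM − 12:00 = 1:53 AM on May 12.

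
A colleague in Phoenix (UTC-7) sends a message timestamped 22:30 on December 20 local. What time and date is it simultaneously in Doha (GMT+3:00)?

In UTC: 22:30 + 7:00 = 05:30 on Dec 21.
Doha is UTC+3:00: 05:30 + 3:00 = 08:30 on Dec 21.

08:30 on December 21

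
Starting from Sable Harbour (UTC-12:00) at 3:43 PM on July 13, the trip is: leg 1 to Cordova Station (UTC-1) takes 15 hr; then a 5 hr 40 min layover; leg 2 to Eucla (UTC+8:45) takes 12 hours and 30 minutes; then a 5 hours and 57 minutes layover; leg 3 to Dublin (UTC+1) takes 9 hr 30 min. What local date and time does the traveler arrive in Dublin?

5:20 AM on Jul 16

Convert departure to UTC: 3:43 PM + 12:00 = 3:43 AM UTC on Jul 14.
Add 15 hours leg 1 → 6:43 PM UTC.
Add 5 hours 40 minutes layover in Cordova Station → 12:23 AM UTC (Jul 15).
Add 12 hours 30 minutes leg 2 → 12:53 PM UTC.
Add 5 hours 57 minutes layover in Eucla → 6:50 PM UTC.
Add 9 hours and 30 minutes leg 3 → 4:20 AM UTC (Jul 16).
Dublin is UTC+1:00, so local arrival = 4:20 AM + 1:00 = 5:20 AM on Jul 16.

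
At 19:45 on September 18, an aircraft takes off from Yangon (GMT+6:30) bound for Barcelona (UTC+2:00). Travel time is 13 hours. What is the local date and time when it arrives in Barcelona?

04:15 on September 19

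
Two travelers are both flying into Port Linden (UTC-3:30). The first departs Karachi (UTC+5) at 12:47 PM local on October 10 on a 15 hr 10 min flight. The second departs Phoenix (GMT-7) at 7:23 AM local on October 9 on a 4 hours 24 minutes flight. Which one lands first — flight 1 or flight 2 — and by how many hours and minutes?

the second, by 28 hours 10 minutes

Flight 1 in UTC: 12:47 PM − 5:00 = 7:47 AM on Oct 10.
+15 hours 10 minutes → arrive 10:57 PM UTC on Oct 10.
Flight 2 in UTC: 7:23 AM + 7:00 = 2:23 PM on Oct 9.
+4 hours and 24 minutes → arrive 6:47 PM UTC on Oct 9.
Flight 2 lands earlier by 28 hours 10 minutes.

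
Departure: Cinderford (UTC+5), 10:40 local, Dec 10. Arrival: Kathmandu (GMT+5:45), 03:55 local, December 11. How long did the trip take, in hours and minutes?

Departure in UTC: 10:40 − 5:00 = 05:40 on Dec 10.
Arrival in UTC: 03:55 − 5:45 = 22:10 on Dec 10.
Elapsed = 22:10 − 05:40 = 16 hours 30 minutes.

16 hours 30 minutes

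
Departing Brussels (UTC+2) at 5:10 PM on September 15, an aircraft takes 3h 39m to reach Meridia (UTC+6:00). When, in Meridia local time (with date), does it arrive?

Meridia is 4:00 ahead of Brussels.
After 3 hours and 39 minutes it is 8:49 PM in Brussels.
Shift by the zone difference: 8:49 PM + 4:00 = 12:49 AM on Sep 16 in Meridia.

12:49 AM on September 16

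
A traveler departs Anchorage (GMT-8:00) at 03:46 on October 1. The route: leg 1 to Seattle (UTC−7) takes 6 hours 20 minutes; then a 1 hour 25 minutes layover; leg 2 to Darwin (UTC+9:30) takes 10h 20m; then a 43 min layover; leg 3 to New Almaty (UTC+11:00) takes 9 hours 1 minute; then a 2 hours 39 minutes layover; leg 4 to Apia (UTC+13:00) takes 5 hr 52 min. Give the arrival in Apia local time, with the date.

13:06 on October 3

Convert departure to UTC: 03:46 + 8:00 = 11:46 UTC on Oct 1.
Add 6 hours 20 minutes leg 1 → 18:06 UTC.
Add 1 hour 25 minutes layover in Seattle → 19:31 UTC.
Add 10 hours 20 minutes leg 2 → 05:51 UTC (Oct 2).
Add 43 minutes layover in Darwin → 06:34 UTC.
Add 9 hours 1 minute leg 3 → 15:35 UTC.
Add 2 hours 39 minutes layover in New Almaty → 18:14 UTC.
Add 5 hours 52 minutes leg 4 → 00:06 UTC (Oct 3).
Apia is UTC+13:00, so local arrival = 00:06 + 13:00 = 13:06 on Oct 3.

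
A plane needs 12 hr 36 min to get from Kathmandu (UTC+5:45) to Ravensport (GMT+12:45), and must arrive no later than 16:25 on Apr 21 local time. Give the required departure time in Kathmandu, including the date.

Target arrival in UTC: 16:25 − 12:45 = 03:40 on Apr 21.
Subtract 12 hours and 36 minutes → departure 15:04 UTC on Apr 20.
Kathmandu is UTC+5:45: 15:04 + 5:45 = 20:49 on Apr 20.

20:49 on Apr 20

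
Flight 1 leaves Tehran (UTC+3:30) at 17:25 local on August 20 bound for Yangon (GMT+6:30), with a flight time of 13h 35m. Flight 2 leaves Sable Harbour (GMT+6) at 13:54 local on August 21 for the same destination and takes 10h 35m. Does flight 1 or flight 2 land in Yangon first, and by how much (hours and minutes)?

Flight 1 in UTC: 17:25 − 3:30 = 13:55 on Aug 20.
+13 hours and 35 minutes → arrive 03:30 UTC on Aug 21.
Flight 2 in UTC: 13:54 − 6:00 = 07:54 on Aug 21.
+10 hours 35 minutes → arrive 18:29 UTC on Aug 21.
Flight 1 lands earlier by 14 hours 59 minutes.

the first, by 14 hours 59 minutes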